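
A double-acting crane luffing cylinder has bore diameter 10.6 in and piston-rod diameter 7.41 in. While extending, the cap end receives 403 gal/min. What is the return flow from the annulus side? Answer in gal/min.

Cap-side area A_cap = π/4 × (10.6 in)² = 88.25 in^2
Rod-side annular area A_ann = π/4 × (10.6² − 7.41²) = 45.12 in^2
Piston speed v = Q_in/A_cap; rod-end outflow Q_out = v × A_ann = Q_in × A_ann/A_cap.

Q_out ≈ 206 gal/min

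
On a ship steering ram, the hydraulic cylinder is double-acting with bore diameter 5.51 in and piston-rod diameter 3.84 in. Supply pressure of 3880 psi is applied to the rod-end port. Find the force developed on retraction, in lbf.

F ≈ 47600 lbf

Rod-side annular area A_ann = π/4 × (5.51² − 3.84²) = 12.26 in^2
On retraction the pressure acts on the annular area (bore minus rod).
F = P × A_ann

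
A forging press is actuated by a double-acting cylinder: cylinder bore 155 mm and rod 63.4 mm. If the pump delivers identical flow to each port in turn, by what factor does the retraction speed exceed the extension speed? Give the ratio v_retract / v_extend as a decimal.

v_ret/v_ext ≈ 1.20

Cap-side area A_cap = π/4 × (155 mm)² = 18870 mm^2
Rod-side annular area A_ann = π/4 × (155² − 63.4²) = 15710 mm^2
For equal Q, v ∝ 1/A, so v_ret/v_ext = A_cap/A_ann.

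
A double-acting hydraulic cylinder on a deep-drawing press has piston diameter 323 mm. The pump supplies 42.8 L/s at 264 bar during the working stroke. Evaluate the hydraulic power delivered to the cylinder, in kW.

W ≈ 1130 kW

Hydraulic power = P × Q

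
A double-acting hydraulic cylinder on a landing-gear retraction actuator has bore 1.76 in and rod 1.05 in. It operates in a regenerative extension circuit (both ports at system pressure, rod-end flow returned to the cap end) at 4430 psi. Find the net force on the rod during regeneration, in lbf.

F ≈ 3840 lbf

With equal pressure on both faces, forces on the annular region cancel; the net push is pressure × rod cross-section.
Rod cross-section A_rod = π/4 × (1.05 in)² = 0.8659 in^2
F = P × A_rod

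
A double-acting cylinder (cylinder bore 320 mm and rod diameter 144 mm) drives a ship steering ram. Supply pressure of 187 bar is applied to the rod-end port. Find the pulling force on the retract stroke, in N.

Rod-side annular area A_ann = π/4 × (320² − 144²) = 64140 mm^2
On retraction the pressure acts on the annular area (bore minus rod).
F = P × A_ann

F ≈ 1.20e6 N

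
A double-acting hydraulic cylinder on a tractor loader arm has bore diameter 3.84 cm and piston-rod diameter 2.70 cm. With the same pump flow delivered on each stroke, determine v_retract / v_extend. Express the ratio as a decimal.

Cap-side area A_cap = π/4 × (3.84 cm)² = 11.58 cm^2
Rod-side annular area A_ann = π/4 × (3.84² − 2.70²) = 5.856 cm^2
For equal Q, v ∝ 1/A, so v_ret/v_ext = A_cap/A_ann.

v_ret/v_ext ≈ 1.98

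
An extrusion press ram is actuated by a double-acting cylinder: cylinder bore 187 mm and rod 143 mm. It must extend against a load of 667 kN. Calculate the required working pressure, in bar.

P ≈ 243 bar

Cap-side area A_cap = π/4 × (187 mm)² = 27460 mm^2
P = F / A = 667 kN / A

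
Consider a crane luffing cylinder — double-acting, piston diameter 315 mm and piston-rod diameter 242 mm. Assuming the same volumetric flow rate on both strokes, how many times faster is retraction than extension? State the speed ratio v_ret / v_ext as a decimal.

v_ret/v_ext ≈ 2.44

Cap-side area A_cap = π/4 × (315 mm)² = 77930 mm^2
Rod-side annular area A_ann = π/4 × (315² − 242²) = 31940 mm^2
For equal Q, v ∝ 1/A, so v_ret/v_ext = A_cap/A_ann.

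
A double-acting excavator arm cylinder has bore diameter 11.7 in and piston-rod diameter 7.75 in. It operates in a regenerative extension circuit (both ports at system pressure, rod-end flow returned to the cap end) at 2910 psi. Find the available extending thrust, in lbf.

With equal pressure on both faces, forces on the annular region cancel; the net push is pressure × rod cross-section.
Rod cross-section A_rod = π/4 × (7.75 in)² = 47.17 in^2
F = P × A_rod

F ≈ 1.37e5 lbf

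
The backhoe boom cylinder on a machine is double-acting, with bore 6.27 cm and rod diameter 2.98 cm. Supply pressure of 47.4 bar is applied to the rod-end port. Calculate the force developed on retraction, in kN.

Rod-side annular area A_ann = π/4 × (6.27² − 2.98²) = 23.90 cm^2
On retraction the pressure acts on the annular area (bore minus rod).
F = P × A_ann

F ≈ 11.3 kN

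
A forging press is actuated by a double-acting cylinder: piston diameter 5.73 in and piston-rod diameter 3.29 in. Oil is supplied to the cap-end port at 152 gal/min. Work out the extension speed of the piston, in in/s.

Cap-side area A_cap = π/4 × (5.73 in)² = 25.79 in^2
v = Q / A

v ≈ 22.7 in/s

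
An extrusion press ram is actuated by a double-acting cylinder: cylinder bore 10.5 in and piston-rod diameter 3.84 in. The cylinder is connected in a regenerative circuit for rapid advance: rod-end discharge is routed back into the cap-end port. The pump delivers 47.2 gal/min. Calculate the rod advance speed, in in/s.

v ≈ 15.7 in/s

In regeneration the rod-end outflow joins the pump flow into the cap end, so the net volume the pump must supply per unit advance equals the rod cross-section area.
Rod cross-section A_rod = π/4 × (3.84 in)² = 11.58 in^2
v = Q_pump / A_rod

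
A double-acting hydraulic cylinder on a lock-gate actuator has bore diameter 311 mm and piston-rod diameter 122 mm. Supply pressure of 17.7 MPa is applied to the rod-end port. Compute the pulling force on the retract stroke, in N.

F ≈ 1.14e6 N

Rod-side annular area A_ann = π/4 × (311² − 122²) = 64270 mm^2
On retraction the pressure acts on the annular area (bore minus rod).
F = P × A_ann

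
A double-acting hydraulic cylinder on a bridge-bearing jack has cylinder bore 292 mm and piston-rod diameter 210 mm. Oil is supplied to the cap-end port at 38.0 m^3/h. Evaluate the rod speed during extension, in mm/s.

Cap-side area A_cap = π/4 × (292 mm)² = 66970 mm^2
v = Q / A

v ≈ 158 mm/s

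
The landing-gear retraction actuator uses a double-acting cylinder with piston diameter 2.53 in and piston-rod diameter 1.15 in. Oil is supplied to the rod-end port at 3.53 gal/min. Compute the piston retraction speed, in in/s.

v ≈ 3.41 in/s

Rod-side annular area A_ann = π/4 × (2.53² − 1.15²) = 3.989 in^2
Flow into the rod-end port fills the annular volume.
v = Q / A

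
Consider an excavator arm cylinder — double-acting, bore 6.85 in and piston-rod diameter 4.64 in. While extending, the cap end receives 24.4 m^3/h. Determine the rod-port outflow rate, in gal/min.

Q_out ≈ 58.1 gal/min

Cap-side area A_cap = π/4 × (6.85 in)² = 36.85 in^2
Rod-side annular area A_ann = π/4 × (6.85² − 4.64²) = 19.94 in^2
Piston speed v = Q_in/A_cap; rod-end outflow Q_out = v × A_ann = Q_in × A_ann/A_cap.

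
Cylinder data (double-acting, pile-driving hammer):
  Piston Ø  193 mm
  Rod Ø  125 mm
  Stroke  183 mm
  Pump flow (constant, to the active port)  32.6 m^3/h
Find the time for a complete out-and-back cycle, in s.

t ≈ 0.934 s

Cap-side area A_cap = π/4 × (193 mm)² = 29260 mm^2
Rod-side annular area A_ann = π/4 × (193² − 125²) = 16980 mm^2
t_ext = A_cap·L/Q = 0.5912 s
t_ret = A_ann·L/Q = 0.3432 s
t_cycle = t_ext + t_ret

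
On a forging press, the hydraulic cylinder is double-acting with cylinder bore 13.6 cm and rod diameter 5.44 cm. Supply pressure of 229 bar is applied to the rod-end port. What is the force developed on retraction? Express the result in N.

F ≈ 2.79e5 N

Rod-side annular area A_ann = π/4 × (13.6² − 5.44²) = 122.0 cm^2
On retraction the pressure acts on the annular area (bore minus rod).
F = P × A_ann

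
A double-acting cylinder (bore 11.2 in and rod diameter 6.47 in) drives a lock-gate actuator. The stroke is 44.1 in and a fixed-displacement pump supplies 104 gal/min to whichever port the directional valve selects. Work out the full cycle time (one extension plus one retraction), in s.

t ≈ 18.1 s

Cap-side area A_cap = π/4 × (11.2 in)² = 98.52 in^2
Rod-side annular area A_ann = π/4 × (11.2² − 6.47²) = 65.64 in^2
t_ext = A_cap·L/Q = 10.85 s
t_ret = A_ann·L/Q = 7.230 s
t_cycle = t_ext + t_ret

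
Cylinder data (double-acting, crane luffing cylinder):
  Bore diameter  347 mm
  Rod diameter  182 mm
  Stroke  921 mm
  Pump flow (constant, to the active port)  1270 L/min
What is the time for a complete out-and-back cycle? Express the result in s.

Cap-side area A_cap = π/4 × (347 mm)² = 94570 mm^2
Rod-side annular area A_ann = π/4 × (347² − 182²) = 68550 mm^2
t_ext = A_cap·L/Q = 4.115 s
t_ret = A_ann·L/Q = 2.983 s
t_cycle = t_ext + t_ret

t ≈ 7.10 s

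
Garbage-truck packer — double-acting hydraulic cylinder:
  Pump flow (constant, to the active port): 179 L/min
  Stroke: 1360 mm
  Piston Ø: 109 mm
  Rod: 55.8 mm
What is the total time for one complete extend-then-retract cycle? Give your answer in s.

t ≈ 7.39 s

Cap-side area A_cap = π/4 × (109 mm)² = 9331 mm^2
Rod-side annular area A_ann = π/4 × (109² − 55.8²) = 6886 mm^2
t_ext = A_cap·L/Q = 4.254 s
t_ret = A_ann·L/Q = 3.139 s
t_cycle = t_ext + t_ret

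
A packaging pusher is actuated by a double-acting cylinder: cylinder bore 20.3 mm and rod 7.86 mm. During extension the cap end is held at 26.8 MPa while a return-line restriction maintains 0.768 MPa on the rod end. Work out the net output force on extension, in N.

Cap-side area A_cap = π/4 × (20.3 mm)² = 323.7 mm^2
Rod-side annular area A_ann = π/4 × (20.3² − 7.86²) = 275.1 mm^2
Net thrust = P_cap·A_cap − P_rod·A_ann = 8674 N − 211.3 N

F ≈ 8460 N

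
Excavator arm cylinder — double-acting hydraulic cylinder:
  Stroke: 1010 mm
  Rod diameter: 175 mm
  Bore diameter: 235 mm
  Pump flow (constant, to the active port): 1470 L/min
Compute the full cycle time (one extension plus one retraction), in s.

Cap-side area A_cap = π/4 × (235 mm)² = 43370 mm^2
Rod-side annular area A_ann = π/4 × (235² − 175²) = 19320 mm^2
t_ext = A_cap·L/Q = 1.788 s
t_ret = A_ann·L/Q = 0.7965 s
t_cycle = t_ext + t_ret

t ≈ 2.58 s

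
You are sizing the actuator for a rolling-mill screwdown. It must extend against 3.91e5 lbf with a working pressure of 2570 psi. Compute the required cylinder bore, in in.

Extension force acts on the full piston face: F = P × (π/4)D².
D = √(4F / (πP)) = √(4 × 3.91e5 lbf / (π × 2570 psi))

D ≈ 13.9 in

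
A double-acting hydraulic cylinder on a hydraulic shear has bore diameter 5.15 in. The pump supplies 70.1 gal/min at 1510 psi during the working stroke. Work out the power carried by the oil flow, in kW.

W ≈ 46.0 kW

Hydraulic power = P × Q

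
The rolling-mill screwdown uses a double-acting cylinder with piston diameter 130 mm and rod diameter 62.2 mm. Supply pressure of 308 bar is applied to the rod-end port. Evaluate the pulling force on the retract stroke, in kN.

F ≈ 315 kN

Rod-side annular area A_ann = π/4 × (130² − 62.2²) = 10230 mm^2
On retraction the pressure acts on the annular area (bore minus rod).
F = P × A_ann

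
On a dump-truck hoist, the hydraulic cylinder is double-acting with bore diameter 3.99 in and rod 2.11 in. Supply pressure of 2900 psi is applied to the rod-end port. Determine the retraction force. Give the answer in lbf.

F ≈ 26100 lbf

Rod-side annular area A_ann = π/4 × (3.99² − 2.11²) = 9.007 in^2
On retraction the pressure acts on the annular area (bore minus rod).
F = P × A_ann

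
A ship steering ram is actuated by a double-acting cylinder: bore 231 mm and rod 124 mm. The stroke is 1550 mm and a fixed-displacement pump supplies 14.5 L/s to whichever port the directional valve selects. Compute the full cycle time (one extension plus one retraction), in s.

t ≈ 7.67 s

Cap-side area A_cap = π/4 × (231 mm)² = 41910 mm^2
Rod-side annular area A_ann = π/4 × (231² − 124²) = 29830 mm^2
t_ext = A_cap·L/Q = 4.480 s
t_ret = A_ann·L/Q = 3.189 s
t_cycle = t_ext + t_ret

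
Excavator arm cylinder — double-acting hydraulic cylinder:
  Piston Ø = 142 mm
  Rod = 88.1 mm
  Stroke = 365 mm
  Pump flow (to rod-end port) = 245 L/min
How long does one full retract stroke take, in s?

Rod-side annular area A_ann = π/4 × (142² − 88.1²) = 9741 mm^2
Swept volume V = A × L; t = V / Q = A·L / Q

t ≈ 0.871 s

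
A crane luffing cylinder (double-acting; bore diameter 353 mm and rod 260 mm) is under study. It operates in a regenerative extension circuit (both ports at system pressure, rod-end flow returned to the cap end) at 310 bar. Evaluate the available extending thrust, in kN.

With equal pressure on both faces, forces on the annular region cancel; the net push is pressure × rod cross-section.
Rod cross-section A_rod = π/4 × (260 mm)² = 53090 mm^2
F = P × A_rod

F ≈ 1650 kN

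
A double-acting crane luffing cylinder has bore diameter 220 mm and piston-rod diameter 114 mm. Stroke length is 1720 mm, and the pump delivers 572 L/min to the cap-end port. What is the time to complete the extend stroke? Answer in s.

Cap-side area A_cap = π/4 × (220 mm)² = 38010 mm^2
Swept volume V = A × L; t = V / Q = A·L / Q

t ≈ 6.86 s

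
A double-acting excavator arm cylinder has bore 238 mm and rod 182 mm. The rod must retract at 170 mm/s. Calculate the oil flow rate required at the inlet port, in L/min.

Rod-side annular area A_ann = π/4 × (238² − 182²) = 18470 mm^2
Q = A × v

Q ≈ 188 L/min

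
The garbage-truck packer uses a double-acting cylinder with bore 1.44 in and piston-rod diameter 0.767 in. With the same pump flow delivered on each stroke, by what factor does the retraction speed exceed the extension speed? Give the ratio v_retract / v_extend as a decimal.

Cap-side area A_cap = π/4 × (1.44 in)² = 1.629 in^2
Rod-side annular area A_ann = π/4 × (1.44² − 0.767²) = 1.167 in^2
For equal Q, v ∝ 1/A, so v_ret/v_ext = A_cap/A_ann.

v_ret/v_ext ≈ 1.40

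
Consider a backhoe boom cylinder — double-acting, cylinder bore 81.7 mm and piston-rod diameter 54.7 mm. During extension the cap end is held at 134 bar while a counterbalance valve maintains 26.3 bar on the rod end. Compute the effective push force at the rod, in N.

Cap-side area A_cap = π/4 × (81.7 mm)² = 5242 mm^2
Rod-side annular area A_ann = π/4 × (81.7² − 54.7²) = 2892 mm^2
Net thrust = P_cap·A_cap − P_rod·A_ann = 70250 N − 7607 N

F ≈ 62600 N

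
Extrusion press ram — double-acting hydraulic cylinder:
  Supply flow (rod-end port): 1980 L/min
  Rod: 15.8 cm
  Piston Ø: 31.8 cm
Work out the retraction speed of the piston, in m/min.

Rod-side annular area A_ann = π/4 × (31.8² − 15.8²) = 598.2 cm^2
Flow into the rod-end port fills the annular volume.
v = Q / A

v ≈ 33.1 m/min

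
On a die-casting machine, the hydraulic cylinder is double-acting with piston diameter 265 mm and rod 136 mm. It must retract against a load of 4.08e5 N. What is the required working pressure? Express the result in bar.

P ≈ 100 bar

Rod-side annular area A_ann = π/4 × (265² − 136²) = 40630 mm^2
Retraction: pressure acts on the annular area.
P = F / A = 4.08e5 N / A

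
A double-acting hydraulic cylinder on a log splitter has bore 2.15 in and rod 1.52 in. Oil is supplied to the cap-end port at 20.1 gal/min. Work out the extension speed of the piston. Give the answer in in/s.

v ≈ 21.3 in/s

Cap-side area A_cap = π/4 × (2.15 in)² = 3.631 in^2
v = Q / A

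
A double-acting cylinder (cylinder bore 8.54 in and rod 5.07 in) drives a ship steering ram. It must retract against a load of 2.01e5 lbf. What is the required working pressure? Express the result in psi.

Rod-side annular area A_ann = π/4 × (8.54² − 5.07²) = 37.09 in^2
Retraction: pressure acts on the annular area.
P = F / A = 2.01e5 lbf / A

P ≈ 5420 psi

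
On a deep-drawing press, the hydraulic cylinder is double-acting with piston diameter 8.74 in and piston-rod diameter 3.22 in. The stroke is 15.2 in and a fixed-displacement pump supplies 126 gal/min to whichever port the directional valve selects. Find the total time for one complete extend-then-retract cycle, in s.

Cap-side area A_cap = π/4 × (8.74 in)² = 59.99 in^2
Rod-side annular area A_ann = π/4 × (8.74² − 3.22²) = 51.85 in^2
t_ext = A_cap·L/Q = 1.880 s
t_ret = A_ann·L/Q = 1.625 s
t_cycle = t_ext + t_ret

t ≈ 3.50 s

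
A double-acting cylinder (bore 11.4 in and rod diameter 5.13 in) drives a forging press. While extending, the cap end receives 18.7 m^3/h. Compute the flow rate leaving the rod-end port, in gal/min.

Q_out ≈ 65.7 gal/min

Cap-side area A_cap = π/4 × (11.4 in)² = 102.1 in^2
Rod-side annular area A_ann = π/4 × (11.4² − 5.13²) = 81.40 in^2
Piston speed v = Q_in/A_cap; rod-end outflow Q_out = v × A_ann = Q_in × A_ann/A_cap.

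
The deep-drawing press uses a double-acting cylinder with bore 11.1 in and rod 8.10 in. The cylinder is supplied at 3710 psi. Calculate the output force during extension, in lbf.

Cap-side area A_cap = π/4 × (11.1 in)² = 96.77 in^2
F = P × A_cap = 3710 psi × A_cap

F ≈ 3.59e5 lbf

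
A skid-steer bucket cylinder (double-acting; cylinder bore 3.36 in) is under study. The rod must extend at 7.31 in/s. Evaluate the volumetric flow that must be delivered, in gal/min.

Q ≈ 16.8 gal/min

Cap-side area A_cap = π/4 × (3.36 in)² = 8.867 in^2
Q = A × v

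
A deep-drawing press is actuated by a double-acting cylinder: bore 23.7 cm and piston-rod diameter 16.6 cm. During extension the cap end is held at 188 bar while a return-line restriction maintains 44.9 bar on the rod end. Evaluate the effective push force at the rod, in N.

Cap-side area A_cap = π/4 × (23.7 cm)² = 441.2 cm^2
Rod-side annular area A_ann = π/4 × (23.7² − 16.6²) = 224.7 cm^2
Net thrust = P_cap·A_cap − P_rod·A_ann = 8.294e5 N − 1.009e5 N

F ≈ 7.28e5 N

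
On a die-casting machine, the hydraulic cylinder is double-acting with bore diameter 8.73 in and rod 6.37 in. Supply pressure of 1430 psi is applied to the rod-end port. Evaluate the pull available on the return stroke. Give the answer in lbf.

Rod-side annular area A_ann = π/4 × (8.73² − 6.37²) = 27.99 in^2
On retraction the pressure acts on the annular area (bore minus rod).
F = P × A_ann

F ≈ 40000 lbf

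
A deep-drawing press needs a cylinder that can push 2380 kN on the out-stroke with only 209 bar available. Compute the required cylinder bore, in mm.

D ≈ 381 mm

Extension force acts on the full piston face: F = P × (π/4)D².
D = √(4F / (πP)) = √(4 × 2380 kN / (π × 209 bar))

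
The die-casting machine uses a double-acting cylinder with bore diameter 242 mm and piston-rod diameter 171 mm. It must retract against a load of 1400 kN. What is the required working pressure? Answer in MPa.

Rod-side annular area A_ann = π/4 × (242² − 171²) = 23030 mm^2
Retraction: pressure acts on the annular area.
P = F / A = 1400 kN / A

P ≈ 60.8 MPa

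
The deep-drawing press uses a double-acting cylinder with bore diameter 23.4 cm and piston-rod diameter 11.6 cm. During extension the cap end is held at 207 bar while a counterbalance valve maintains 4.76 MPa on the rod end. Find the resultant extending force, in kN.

F ≈ 736 kN

Cap-side area A_cap = π/4 × (23.4 cm)² = 430.1 cm^2
Rod-side annular area A_ann = π/4 × (23.4² − 11.6²) = 324.4 cm^2
Net thrust = P_cap·A_cap − P_rod·A_ann = 890.2 kN − 154.4 kN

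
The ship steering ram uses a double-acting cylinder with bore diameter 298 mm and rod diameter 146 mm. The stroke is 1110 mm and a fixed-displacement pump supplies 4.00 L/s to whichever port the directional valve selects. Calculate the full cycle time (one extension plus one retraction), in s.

t ≈ 34.1 s

Cap-side area A_cap = π/4 × (298 mm)² = 69750 mm^2
Rod-side annular area A_ann = π/4 × (298² − 146²) = 53000 mm^2
t_ext = A_cap·L/Q = 19.35 s
t_ret = A_ann·L/Q = 14.71 s
t_cycle = t_ext + t_ret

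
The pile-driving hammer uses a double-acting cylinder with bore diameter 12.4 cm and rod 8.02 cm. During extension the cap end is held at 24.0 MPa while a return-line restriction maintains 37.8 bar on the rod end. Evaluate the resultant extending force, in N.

F ≈ 2.63e5 N

Cap-side area A_cap = π/4 × (12.4 cm)² = 120.8 cm^2
Rod-side annular area A_ann = π/4 × (12.4² − 8.02²) = 70.25 cm^2
Net thrust = P_cap·A_cap − P_rod·A_ann = 2.898e5 N − 26550 N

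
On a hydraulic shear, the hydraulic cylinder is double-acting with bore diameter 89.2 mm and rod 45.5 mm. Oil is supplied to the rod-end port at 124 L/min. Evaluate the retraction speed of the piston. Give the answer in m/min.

v ≈ 26.8 m/min

Rod-side annular area A_ann = π/4 × (89.2² − 45.5²) = 4623 mm^2
Flow into the rod-end port fills the annular volume.
v = Q / A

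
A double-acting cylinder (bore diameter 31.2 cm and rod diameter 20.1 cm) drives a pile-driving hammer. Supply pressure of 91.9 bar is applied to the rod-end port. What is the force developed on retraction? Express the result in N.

F ≈ 4.11e5 N

Rod-side annular area A_ann = π/4 × (31.2² − 20.1²) = 447.2 cm^2
On retraction the pressure acts on the annular area (bore minus rod).
F = P × A_ann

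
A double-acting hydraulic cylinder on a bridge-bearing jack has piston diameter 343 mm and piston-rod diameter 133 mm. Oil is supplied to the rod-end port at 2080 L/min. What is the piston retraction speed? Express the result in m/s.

Rod-side annular area A_ann = π/4 × (343² − 133²) = 78510 mm^2
Flow into the rod-end port fills the annular volume.
v = Q / A

v ≈ 0.442 m/s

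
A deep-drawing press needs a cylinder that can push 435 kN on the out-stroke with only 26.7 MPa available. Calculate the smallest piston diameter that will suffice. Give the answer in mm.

D ≈ 144 mm

Extension force acts on the full piston face: F = P × (π/4)D².
D = √(4F / (πP)) = √(4 × 435 kN / (π × 26.7 MPa))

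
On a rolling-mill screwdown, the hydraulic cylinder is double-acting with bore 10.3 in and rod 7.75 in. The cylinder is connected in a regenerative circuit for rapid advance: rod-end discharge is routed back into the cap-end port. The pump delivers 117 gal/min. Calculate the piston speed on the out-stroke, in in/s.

In regeneration the rod-end outflow joins the pump flow into the cap end, so the net volume the pump must supply per unit advance equals the rod cross-section area.
Rod cross-section A_rod = π/4 × (7.75 in)² = 47.17 in^2
v = Q_pump / A_rod

v ≈ 9.55 in/s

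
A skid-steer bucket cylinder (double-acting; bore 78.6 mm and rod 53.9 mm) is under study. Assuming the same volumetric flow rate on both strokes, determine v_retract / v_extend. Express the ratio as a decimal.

Cap-side area A_cap = π/4 × (78.6 mm)² = 4852 mm^2
Rod-side annular area A_ann = π/4 × (78.6² − 53.9²) = 2570 mm^2
For equal Q, v ∝ 1/A, so v_ret/v_ext = A_cap/A_ann.

v_ret/v_ext ≈ 1.89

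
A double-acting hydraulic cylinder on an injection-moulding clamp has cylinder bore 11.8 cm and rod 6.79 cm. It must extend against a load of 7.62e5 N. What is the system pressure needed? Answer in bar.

P ≈ 697 bar

Cap-side area A_cap = π/4 × (11.8 cm)² = 109.4 cm^2
P = F / A = 7.62e5 N / A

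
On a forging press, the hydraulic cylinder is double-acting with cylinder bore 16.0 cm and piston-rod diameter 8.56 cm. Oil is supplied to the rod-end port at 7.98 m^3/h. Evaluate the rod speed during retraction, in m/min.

v ≈ 9.27 m/min

Rod-side annular area A_ann = π/4 × (16.0² − 8.56²) = 143.5 cm^2
Flow into the rod-end port fills the annular volume.
v = Q / A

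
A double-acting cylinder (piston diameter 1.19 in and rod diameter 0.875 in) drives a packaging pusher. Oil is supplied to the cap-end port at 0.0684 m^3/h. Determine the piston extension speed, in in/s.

Cap-side area A_cap = π/4 × (1.19 in)² = 1.112 in^2
v = Q / A

v ≈ 1.04 in/s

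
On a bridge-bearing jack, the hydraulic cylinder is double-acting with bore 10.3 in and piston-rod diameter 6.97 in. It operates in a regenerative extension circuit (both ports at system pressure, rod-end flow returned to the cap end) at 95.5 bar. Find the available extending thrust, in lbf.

F ≈ 52800 lbf

With equal pressure on both faces, forces on the annular region cancel; the net push is pressure × rod cross-section.
Rod cross-section A_rod = π/4 × (6.97 in)² = 38.16 in^2
F = P × A_rod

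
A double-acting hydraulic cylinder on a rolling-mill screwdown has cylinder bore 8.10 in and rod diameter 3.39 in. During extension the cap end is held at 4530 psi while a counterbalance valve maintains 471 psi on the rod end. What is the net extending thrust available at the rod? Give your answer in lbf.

F ≈ 2.13e5 lbf

Cap-side area A_cap = π/4 × (8.10 in)² = 51.53 in^2
Rod-side annular area A_ann = π/4 × (8.10² − 3.39²) = 42.50 in^2
Net thrust = P_cap·A_cap − P_rod·A_ann = 2.334e5 lbf − 20020 lbf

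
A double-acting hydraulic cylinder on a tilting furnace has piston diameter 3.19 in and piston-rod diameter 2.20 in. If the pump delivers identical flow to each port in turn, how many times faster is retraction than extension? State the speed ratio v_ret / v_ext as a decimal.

Cap-side area A_cap = π/4 × (3.19 in)² = 7.992 in^2
Rod-side annular area A_ann = π/4 × (3.19² − 2.20²) = 4.191 in^2
For equal Q, v ∝ 1/A, so v_ret/v_ext = A_cap/A_ann.

v_ret/v_ext ≈ 1.91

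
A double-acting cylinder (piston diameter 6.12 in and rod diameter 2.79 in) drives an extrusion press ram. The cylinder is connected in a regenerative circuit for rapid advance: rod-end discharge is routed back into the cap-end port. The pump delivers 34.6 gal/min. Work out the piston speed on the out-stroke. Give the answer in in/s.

v ≈ 21.8 in/s

In regeneration the rod-end outflow joins the pump flow into the cap end, so the net volume the pump must supply per unit advance equals the rod cross-section area.
Rod cross-section A_rod = π/4 × (2.79 in)² = 6.114 in^2
v = Q_pump / A_rod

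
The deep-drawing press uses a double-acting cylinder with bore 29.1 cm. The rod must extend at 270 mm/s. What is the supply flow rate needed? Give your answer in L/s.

Cap-side area A_cap = π/4 × (29.1 cm)² = 665.1 cm^2
Q = A × v

Q ≈ 18.0 L/s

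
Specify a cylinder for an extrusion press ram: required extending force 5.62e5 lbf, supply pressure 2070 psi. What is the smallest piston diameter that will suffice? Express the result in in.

Extension force acts on the full piston face: F = P × (π/4)D².
D = √(4F / (πP)) = √(4 × 5.62e5 lbf / (π × 2070 psi))

D ≈ 18.6 in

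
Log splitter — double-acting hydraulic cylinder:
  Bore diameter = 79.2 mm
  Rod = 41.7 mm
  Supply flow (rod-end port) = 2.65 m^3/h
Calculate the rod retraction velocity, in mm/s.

v ≈ 207 mm/s

Rod-side annular area A_ann = π/4 × (79.2² − 41.7²) = 3561 mm^2
Flow into the rod-end port fills the annular volume.
v = Q / A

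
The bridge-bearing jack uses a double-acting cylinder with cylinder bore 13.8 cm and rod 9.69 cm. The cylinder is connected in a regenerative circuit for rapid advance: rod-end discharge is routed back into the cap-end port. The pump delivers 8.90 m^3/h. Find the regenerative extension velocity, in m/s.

In regeneration the rod-end outflow joins the pump flow into the cap end, so the net volume the pump must supply per unit advance equals the rod cross-section area.
Rod cross-section A_rod = π/4 × (9.69 cm)² = 73.75 cm^2
v = Q_pump / A_rod

v ≈ 0.335 m/s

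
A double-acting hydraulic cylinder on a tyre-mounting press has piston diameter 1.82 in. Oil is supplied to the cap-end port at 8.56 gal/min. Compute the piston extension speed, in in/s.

Cap-side area A_cap = π/4 × (1.82 in)² = 2.602 in^2
v = Q / A

v ≈ 12.7 in/s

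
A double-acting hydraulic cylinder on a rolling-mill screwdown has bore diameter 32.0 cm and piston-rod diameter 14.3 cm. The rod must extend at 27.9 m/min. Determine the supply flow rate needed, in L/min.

Cap-side area A_cap = π/4 × (32.0 cm)² = 804.2 cm^2
Q = A × v

Q ≈ 2240 L/min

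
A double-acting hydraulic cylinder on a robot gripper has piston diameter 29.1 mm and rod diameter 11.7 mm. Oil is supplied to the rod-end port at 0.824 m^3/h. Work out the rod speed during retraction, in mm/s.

Rod-side annular area A_ann = π/4 × (29.1² − 11.7²) = 557.6 mm^2
Flow into the rod-end port fills the annular volume.
v = Q / A

v ≈ 411 mm/s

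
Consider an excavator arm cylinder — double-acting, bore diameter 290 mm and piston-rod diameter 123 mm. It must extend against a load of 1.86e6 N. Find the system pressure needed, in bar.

Cap-side area A_cap = π/4 × (290 mm)² = 66050 mm^2
P = F / A = 1.86e6 N / A

P ≈ 282 bar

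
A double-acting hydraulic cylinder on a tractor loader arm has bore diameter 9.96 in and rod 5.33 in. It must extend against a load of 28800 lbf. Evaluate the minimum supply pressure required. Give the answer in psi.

P ≈ 370 psi

Cap-side area A_cap = π/4 × (9.96 in)² = 77.91 in^2
P = F / A = 28800 lbf / A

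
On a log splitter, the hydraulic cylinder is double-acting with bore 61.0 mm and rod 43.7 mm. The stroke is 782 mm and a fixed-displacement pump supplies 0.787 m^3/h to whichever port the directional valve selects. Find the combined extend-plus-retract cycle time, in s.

t ≈ 15.5 s

Cap-side area A_cap = π/4 × (61.0 mm)² = 2922 mm^2
Rod-side annular area A_ann = π/4 × (61.0² − 43.7²) = 1423 mm^2
t_ext = A_cap·L/Q = 10.45 s
t_ret = A_ann·L/Q = 5.089 s
t_cycle = t_ext + t_ret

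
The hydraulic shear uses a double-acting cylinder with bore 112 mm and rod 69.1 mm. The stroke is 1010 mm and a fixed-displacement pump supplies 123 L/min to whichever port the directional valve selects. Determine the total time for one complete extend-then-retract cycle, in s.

Cap-side area A_cap = π/4 × (112 mm)² = 9852 mm^2
Rod-side annular area A_ann = π/4 × (112² − 69.1²) = 6102 mm^2
t_ext = A_cap·L/Q = 4.854 s
t_ret = A_ann·L/Q = 3.006 s
t_cycle = t_ext + t_ret

t ≈ 7.86 s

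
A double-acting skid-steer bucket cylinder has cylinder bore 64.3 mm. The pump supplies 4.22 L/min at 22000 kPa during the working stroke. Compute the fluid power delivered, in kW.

Hydraulic power = P × Q

W ≈ 1.55 kW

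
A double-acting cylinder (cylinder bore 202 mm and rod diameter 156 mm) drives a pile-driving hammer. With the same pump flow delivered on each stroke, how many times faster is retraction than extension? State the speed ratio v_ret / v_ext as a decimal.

v_ret/v_ext ≈ 2.48

Cap-side area A_cap = π/4 × (202 mm)² = 32050 mm^2
Rod-side annular area A_ann = π/4 × (202² − 156²) = 12930 mm^2
For equal Q, v ∝ 1/A, so v_ret/v_ext = A_cap/A_ann.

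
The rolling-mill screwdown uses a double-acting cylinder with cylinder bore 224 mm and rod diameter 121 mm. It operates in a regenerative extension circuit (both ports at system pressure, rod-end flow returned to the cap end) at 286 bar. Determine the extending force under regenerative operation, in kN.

F ≈ 329 kN

With equal pressure on both faces, forces on the annular region cancel; the net push is pressure × rod cross-section.
Rod cross-section A_rod = π/4 × (121 mm)² = 11500 mm^2
F = P × A_rod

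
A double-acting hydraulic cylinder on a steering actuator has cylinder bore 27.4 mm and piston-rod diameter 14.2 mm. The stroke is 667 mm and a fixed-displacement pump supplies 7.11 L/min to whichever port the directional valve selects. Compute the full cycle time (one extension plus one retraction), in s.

Cap-side area A_cap = π/4 × (27.4 mm)² = 589.6 mm^2
Rod-side annular area A_ann = π/4 × (27.4² − 14.2²) = 431.3 mm^2
t_ext = A_cap·L/Q = 3.319 s
t_ret = A_ann·L/Q = 2.428 s
t_cycle = t_ext + t_ret

t ≈ 5.75 s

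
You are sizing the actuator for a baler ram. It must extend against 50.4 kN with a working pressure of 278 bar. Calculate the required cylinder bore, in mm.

Extension force acts on the full piston face: F = P × (π/4)D².
D = √(4F / (πP)) = √(4 × 50.4 kN / (π × 278 bar))

D ≈ 48.0 mm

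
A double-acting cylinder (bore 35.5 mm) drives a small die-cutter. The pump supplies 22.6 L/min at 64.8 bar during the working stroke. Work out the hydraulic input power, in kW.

W ≈ 2.44 kW

Hydraulic power = P × Q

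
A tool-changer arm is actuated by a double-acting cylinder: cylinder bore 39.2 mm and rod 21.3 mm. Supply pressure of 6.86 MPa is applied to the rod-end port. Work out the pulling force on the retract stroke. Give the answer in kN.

Rod-side annular area A_ann = π/4 × (39.2² − 21.3²) = 850.5 mm^2
On retraction the pressure acts on the annular area (bore minus rod).
F = P × A_ann

F ≈ 5.83 kN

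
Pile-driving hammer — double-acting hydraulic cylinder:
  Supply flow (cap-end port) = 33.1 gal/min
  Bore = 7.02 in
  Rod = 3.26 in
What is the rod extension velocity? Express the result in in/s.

v ≈ 3.29 in/s

Cap-side area A_cap = π/4 × (7.02 in)² = 38.70 in^2
v = Q / A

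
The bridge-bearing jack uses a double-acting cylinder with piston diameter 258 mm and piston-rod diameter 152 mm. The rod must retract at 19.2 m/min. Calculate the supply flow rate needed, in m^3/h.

Q ≈ 39.3 m^3/h

Rod-side annular area A_ann = π/4 × (258² − 152²) = 34130 mm^2
Q = A × v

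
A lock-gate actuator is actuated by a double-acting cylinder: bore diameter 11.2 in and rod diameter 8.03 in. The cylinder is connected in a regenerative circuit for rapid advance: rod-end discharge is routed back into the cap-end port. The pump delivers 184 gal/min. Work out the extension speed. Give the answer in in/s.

v ≈ 14.0 in/s

In regeneration the rod-end outflow joins the pump flow into the cap end, so the net volume the pump must supply per unit advance equals the rod cross-section area.
Rod cross-section A_rod = π/4 × (8.03 in)² = 50.64 in^2
v = Q_pump / A_rod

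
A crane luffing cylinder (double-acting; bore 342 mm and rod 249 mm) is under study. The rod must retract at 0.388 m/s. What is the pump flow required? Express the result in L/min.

Q ≈ 1000 L/min

Rod-side annular area A_ann = π/4 × (342² − 249²) = 43170 mm^2
Q = A × v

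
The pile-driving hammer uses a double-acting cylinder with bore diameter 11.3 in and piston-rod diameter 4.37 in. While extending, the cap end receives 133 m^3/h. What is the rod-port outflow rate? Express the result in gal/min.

Cap-side area A_cap = π/4 × (11.3 in)² = 100.3 in^2
Rod-side annular area A_ann = π/4 × (11.3² − 4.37²) = 85.29 in^2
Piston speed v = Q_in/A_cap; rod-end outflow Q_out = v × A_ann = Q_in × A_ann/A_cap.

Q_out ≈ 498 gal/min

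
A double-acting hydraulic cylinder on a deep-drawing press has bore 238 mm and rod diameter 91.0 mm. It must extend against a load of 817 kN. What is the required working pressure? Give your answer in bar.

Cap-side area A_cap = π/4 × (238 mm)² = 44490 mm^2
P = F / A = 817 kN / A

P ≈ 184 bar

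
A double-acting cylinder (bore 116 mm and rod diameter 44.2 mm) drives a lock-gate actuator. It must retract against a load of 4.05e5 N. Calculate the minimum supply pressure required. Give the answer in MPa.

Rod-side annular area A_ann = π/4 × (116² − 44.2²) = 9034 mm^2
Retraction: pressure acts on the annular area.
P = F / A = 4.05e5 N / A

P ≈ 44.8 MPa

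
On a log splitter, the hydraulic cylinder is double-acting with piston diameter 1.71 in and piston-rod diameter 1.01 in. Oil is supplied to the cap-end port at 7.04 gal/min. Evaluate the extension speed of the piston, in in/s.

Cap-side area A_cap = π/4 × (1.71 in)² = 2.297 in^2
v = Q / A

v ≈ 11.8 in/s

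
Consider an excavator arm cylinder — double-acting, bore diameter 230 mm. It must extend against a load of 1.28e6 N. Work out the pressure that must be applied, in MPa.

Cap-side area A_cap = π/4 × (230 mm)² = 41550 mm^2
P = F / A = 1.28e6 N / A

P ≈ 30.8 MPa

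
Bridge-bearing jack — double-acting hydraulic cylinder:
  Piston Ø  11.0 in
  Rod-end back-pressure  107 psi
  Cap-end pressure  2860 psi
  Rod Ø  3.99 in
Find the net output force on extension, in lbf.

F ≈ 2.63e5 lbf

Cap-side area A_cap = π/4 × (11.0 in)² = 95.03 in^2
Rod-side annular area A_ann = π/4 × (11.0² − 3.99²) = 82.53 in^2
Net thrust = P_cap·A_cap − P_rod·A_ann = 2.718e5 lbf − 8831 lbf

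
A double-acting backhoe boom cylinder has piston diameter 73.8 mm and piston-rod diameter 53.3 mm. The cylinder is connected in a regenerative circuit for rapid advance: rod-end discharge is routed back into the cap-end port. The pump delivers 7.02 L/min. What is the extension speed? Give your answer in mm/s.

v ≈ 52.4 mm/s

In regeneration the rod-end outflow joins the pump flow into the cap end, so the net volume the pump must supply per unit advance equals the rod cross-section area.
Rod cross-section A_rod = π/4 × (53.3 mm)² = 2231 mm^2
v = Q_pump / A_rod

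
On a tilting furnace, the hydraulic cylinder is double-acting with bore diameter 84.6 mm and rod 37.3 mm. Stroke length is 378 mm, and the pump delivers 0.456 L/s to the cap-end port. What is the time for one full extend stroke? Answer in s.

t ≈ 4.66 s

Cap-side area A_cap = π/4 × (84.6 mm)² = 5621 mm^2
Swept volume V = A × L; t = V / Q = A·L / Q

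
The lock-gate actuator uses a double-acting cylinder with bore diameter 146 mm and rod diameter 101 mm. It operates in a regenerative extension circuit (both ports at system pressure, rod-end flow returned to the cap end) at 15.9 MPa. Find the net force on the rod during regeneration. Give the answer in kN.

F ≈ 127 kN

With equal pressure on both faces, forces on the annular region cancel; the net push is pressure × rod cross-section.
Rod cross-section A_rod = π/4 × (101 mm)² = 8012 mm^2
F = P × A_rod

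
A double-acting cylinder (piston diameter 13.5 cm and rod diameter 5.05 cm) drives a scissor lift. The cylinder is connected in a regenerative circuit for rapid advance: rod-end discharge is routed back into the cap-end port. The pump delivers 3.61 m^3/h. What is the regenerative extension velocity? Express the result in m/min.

v ≈ 30.0 m/min

In regeneration the rod-end outflow joins the pump flow into the cap end, so the net volume the pump must supply per unit advance equals the rod cross-section area.
Rod cross-section A_rod = π/4 × (5.05 cm)² = 20.03 cm^2
v = Q_pump / A_rod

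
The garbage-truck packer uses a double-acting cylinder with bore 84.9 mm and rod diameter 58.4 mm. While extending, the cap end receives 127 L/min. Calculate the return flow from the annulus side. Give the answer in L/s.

Q_out ≈ 1.12 L/s

Cap-side area A_cap = π/4 × (84.9 mm)² = 5661 mm^2
Rod-side annular area A_ann = π/4 × (84.9² − 58.4²) = 2983 mm^2
Piston speed v = Q_in/A_cap; rod-end outflow Q_out = v × A_ann = Q_in × A_ann/A_cap.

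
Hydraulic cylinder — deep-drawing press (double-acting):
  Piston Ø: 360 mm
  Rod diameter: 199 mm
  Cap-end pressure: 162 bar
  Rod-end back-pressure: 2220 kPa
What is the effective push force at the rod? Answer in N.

Cap-side area A_cap = π/4 × (360 mm)² = 1.018e5 mm^2
Rod-side annular area A_ann = π/4 × (360² − 199²) = 70690 mm^2
Net thrust = P_cap·A_cap − P_rod·A_ann = 1.649e6 N − 1.569e5 N

F ≈ 1.49e6 N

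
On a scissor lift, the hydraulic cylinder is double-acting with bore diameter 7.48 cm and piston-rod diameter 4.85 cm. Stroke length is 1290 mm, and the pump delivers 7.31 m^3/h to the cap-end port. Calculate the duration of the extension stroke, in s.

Cap-side area A_cap = π/4 × (7.48 cm)² = 43.94 cm^2
Swept volume V = A × L; t = V / Q = A·L / Q

t ≈ 2.79 s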